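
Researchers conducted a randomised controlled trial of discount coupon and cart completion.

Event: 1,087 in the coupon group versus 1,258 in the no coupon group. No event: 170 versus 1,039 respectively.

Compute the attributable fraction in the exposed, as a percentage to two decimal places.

From the description: a = 1087, b = 170, c = 1258, d = 1039.
Risk in exposed = 1087/1257 = 0.86476; risk in unexposed = 1258/2297 = 0.54767.
RR = 0.86476/0.54767 = 1.57897
AR% = (RR − 1)/RR × 100 = (1.57897 − 1)/1.57897 × 100 = 36.6677%

36.67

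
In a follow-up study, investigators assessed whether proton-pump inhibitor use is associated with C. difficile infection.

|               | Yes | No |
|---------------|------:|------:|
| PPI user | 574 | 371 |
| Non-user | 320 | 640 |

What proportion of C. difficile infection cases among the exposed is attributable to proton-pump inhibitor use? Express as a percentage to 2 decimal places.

45.12

Cells: a = 574, b = 371, c = 320, d = 640.
Risk in exposed = 574/945 = 0.60741; risk in unexposed = 320/960 = 0.33333.
RR = 0.60741/0.33333 = 1.82222
AR% = (RR − 1)/RR × 100 = (1.82222 − 1)/1.82222 × 100 = 45.1220%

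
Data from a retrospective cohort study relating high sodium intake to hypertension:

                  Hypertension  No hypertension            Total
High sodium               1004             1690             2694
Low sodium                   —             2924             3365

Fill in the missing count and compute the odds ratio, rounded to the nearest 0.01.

The missing cell is in the unexposed row: 3365 − 2924 = 441.
So a = 1004, b = 1690, c = 441, d = 2924.
OR = (a·d)/(b·c) = (1004 × 2924) / (1690 × 441) = 2935696 / 745290 = 3.93900

3.94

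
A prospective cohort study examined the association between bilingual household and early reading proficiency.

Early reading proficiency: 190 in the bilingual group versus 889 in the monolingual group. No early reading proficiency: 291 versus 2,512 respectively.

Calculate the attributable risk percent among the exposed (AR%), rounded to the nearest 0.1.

From the description: a = 190, b = 291, c = 889, d = 2512.
Risk in exposed = 190/481 = 0.39501; risk in unexposed = 889/3401 = 0.26139.
RR = 0.39501/0.26139 = 1.51117
AR% = (RR − 1)/RR × 100 = (1.51117 − 1)/1.51117 × 100 = 33.8261%

33.8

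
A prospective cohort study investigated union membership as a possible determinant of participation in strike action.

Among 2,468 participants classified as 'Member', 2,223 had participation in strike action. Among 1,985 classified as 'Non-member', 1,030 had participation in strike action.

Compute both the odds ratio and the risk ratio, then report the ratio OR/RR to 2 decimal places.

4.85

From the description: a = 2223, b = 245, c = 1030, d = 955.
OR = (2223·955)/(245·1030) = 2122965/252350 = 8.41278
Risk in exposed = 2223/2468 = 0.90073; risk in unexposed = 1030/1985 = 0.51889; RR = 1.73587
OR/RR = 8.41278 / 1.73587 = 4.84643
The outcome is not rare, so the OR lies further from 1 than the RR.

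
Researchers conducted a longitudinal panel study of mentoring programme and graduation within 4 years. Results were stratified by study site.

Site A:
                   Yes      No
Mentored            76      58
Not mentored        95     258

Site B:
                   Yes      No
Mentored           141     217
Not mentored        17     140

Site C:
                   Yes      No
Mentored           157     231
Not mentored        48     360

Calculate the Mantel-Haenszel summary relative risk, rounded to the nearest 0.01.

2.91

RR_MH = Σ(aᵢ·n₀ᵢ/nᵢ) / Σ(cᵢ·n₁ᵢ/nᵢ), with n₁ᵢ = aᵢ+bᵢ (exposed), n₀ᵢ = cᵢ+dᵢ (unexposed), nᵢ = n₁ᵢ+n₀ᵢ.
Stratum 1 (Site A): n₁ = 134, n₀ = 353, n = 487; a·n₀/n = 76·353/487 = 55.0883; c·n₁/n = 95·134/487 = 26.1396
Stratum 2 (Site B): n₁ = 358, n₀ = 157, n = 515; a·n₀/n = 141·157/515 = 42.9845; c·n₁/n = 17·358/515 = 11.8175
Stratum 3 (Site C): n₁ = 388, n₀ = 408, n = 796; a·n₀/n = 157·408/796 = 80.4724; c·n₁/n = 48·388/796 = 23.3970
RR_MH = (55.0883 + 42.9845 + 80.4724) / (26.1396 + 11.8175 + 23.3970) = 178.5451 / 61.3541 = 2.91008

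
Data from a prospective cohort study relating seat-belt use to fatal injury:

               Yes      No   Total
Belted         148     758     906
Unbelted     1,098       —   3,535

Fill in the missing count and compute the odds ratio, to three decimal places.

The missing cell is in the unexposed row: 3535 − 1098 = 2437.
So a = 148, b = 758, c = 1098, d = 2437.
OR = (a·d)/(b·c) = (148 × 2437) / (758 × 1098) = 360676 / 832284 = 0.43336

0.433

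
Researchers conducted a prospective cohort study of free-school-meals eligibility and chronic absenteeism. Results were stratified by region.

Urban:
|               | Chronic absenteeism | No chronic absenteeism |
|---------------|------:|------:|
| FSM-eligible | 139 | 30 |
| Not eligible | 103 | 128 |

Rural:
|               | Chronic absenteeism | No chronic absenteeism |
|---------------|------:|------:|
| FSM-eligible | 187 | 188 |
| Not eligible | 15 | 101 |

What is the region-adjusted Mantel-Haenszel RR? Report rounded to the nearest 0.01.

2.26

RR_MH = Σ(aᵢ·n₀ᵢ/nᵢ) / Σ(cᵢ·n₁ᵢ/nᵢ), with n₁ᵢ = aᵢ+bᵢ (exposed), n₀ᵢ = cᵢ+dᵢ (unexposed), nᵢ = n₁ᵢ+n₀ᵢ.
Stratum 1 (Urban): n₁ = 169, n₀ = 231, n = 400; a·n₀/n = 139·231/400 = 80.2725; c·n₁/n = 103·169/400 = 43.5175
Stratum 2 (Rural): n₁ = 375, n₀ = 116, n = 491; a·n₀/n = 187·116/491 = 44.1792; c·n₁/n = 15·375/491 = 11.4562
RR_MH = (80.2725 + 44.1792) / (43.5175 + 11.4562) = 124.4517 / 54.9737 = 2.26384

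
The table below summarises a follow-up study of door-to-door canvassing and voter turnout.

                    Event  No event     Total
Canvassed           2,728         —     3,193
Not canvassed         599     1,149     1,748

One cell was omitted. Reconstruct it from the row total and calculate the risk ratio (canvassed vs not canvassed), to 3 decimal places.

The missing cell is in the exposed row: 3193 − 2728 = 465.
So a = 2728, b = 465, c = 599, d = 1149.
RR = [a/(a+b)] / [c/(c+d)] = (2728/3193) / (599/1748) = 0.85437/0.34268 = 2.49322

2.493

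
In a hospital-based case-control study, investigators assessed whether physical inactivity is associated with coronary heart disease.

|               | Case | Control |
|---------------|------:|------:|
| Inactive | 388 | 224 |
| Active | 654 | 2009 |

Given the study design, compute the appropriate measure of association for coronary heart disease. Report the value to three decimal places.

5.321

Cells: a = 388, b = 224, c = 654, d = 2009.
This is a hospital-based case-control study: participants were sampled on outcome status, so risks in the source population cannot be estimated directly — relative risk is not valid here. The odds ratio is the appropriate measure.
OR = (a·d)/(b·c) = (388 × 2009) / (224 × 654) = 779492 / 146496 = 5.32091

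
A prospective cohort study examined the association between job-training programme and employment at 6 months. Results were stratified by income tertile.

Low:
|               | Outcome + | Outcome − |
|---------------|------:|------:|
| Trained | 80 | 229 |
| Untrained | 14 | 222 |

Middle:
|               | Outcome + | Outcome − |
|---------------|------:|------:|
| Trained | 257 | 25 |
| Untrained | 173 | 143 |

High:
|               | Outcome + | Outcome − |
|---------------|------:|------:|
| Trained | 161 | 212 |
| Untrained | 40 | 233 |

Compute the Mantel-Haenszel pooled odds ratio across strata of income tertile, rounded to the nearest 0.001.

OR_MH = Σ(aᵢdᵢ/nᵢ) / Σ(bᵢcᵢ/nᵢ), where nᵢ is the stratum total.
Stratum 1 (Low): n = 545; a·d/n = 80·222/545 = 32.5872; b·c/n = 229·14/545 = 5.8826
Stratum 2 (Middle): n = 598; a·d/n = 257·143/598 = 61.4565; b·c/n = 25·173/598 = 7.2324
Stratum 3 (High): n = 646; a·d/n = 161·233/646 = 58.0697; b·c/n = 212·40/646 = 13.1269
OR_MH = (32.5872 + 61.4565 + 58.0697) / (5.8826 + 7.2324 + 13.1269) = 152.1133 / 26.2419 = 5.79657

5.797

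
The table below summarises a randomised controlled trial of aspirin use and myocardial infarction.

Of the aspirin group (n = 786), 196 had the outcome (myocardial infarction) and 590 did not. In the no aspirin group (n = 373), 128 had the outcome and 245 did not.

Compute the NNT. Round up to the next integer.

11

Risk in treated group = 196/786 = 0.24936; risk in control = 128/373 = 0.34316.
Absolute risk reduction = 0.34316 − 0.24936 = 0.09380
NNT = 1 / ARR = 1 / 0.09380 = 10.661 → round up → 11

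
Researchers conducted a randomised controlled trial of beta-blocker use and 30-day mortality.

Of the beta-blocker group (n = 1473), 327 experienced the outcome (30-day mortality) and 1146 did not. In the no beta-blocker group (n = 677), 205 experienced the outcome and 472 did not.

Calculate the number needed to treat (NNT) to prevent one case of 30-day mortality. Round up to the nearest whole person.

Risk in treated group = 327/1473 = 0.22200; risk in control = 205/677 = 0.30281.
Absolute risk reduction = 0.30281 − 0.22200 = 0.08081
NNT = 1 / ARR = 1 / 0.08081 = 12.375 → round up → 13

13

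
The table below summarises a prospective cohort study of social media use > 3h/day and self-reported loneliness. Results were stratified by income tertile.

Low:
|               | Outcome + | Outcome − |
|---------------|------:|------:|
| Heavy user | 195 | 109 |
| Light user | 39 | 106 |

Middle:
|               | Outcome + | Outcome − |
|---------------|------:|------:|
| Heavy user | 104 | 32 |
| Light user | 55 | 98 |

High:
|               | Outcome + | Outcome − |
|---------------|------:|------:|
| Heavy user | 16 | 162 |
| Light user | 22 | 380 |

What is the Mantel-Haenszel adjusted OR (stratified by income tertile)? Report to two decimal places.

OR_MH = Σ(aᵢdᵢ/nᵢ) / Σ(bᵢcᵢ/nᵢ), where nᵢ is the stratum total.
Stratum 1 (Low): n = 449; a·d/n = 195·106/449 = 46.0356; b·c/n = 109·39/449 = 9.4677
Stratum 2 (Middle): n = 289; a·d/n = 104·98/289 = 35.2664; b·c/n = 32·55/289 = 6.0900
Stratum 3 (High): n = 580; a·d/n = 16·380/580 = 10.4828; b·c/n = 162·22/580 = 6.1448
OR_MH = (46.0356 + 35.2664 + 10.4828) / (9.4677 + 6.0900 + 6.1448) = 91.7848 / 21.7025 = 4.22923

4.23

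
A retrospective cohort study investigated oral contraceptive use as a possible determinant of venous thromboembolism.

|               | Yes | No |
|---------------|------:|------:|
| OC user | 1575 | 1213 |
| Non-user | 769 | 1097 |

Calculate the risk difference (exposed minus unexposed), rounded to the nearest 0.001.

Cells: a = 1575, b = 1213, c = 769, d = 1097.
Risk in exposed = 1575/2788 = 0.564921; risk in unexposed = 769/1866 = 0.412111.
Risk difference = 0.564921 − 0.412111 = 0.152810

0.153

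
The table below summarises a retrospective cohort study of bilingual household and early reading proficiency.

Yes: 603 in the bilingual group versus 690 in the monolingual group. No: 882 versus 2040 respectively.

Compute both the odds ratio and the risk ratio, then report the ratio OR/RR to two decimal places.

1.26

From the description: a = 603, b = 882, c = 690, d = 2040.
OR = (603·2040)/(882·690) = 1230120/608580 = 2.02130
Risk in exposed = 603/1485 = 0.40606; risk in unexposed = 690/2730 = 0.25275; RR = 1.60659
OR/RR = 2.02130 / 1.60659 = 1.25813
The outcome is not rare, so the OR lies further from 1 than the RR.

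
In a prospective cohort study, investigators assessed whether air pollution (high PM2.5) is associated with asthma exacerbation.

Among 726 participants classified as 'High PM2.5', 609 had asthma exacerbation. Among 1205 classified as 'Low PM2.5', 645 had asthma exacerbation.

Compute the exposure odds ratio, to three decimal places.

From the description: a = 609, b = 117, c = 645, d = 560.
OR = (a·d)/(b·c) = (609 × 560) / (117 × 645) = 341040 / 75465 = 4.51918
The odds of asthma exacerbation are about 4.52 times as high in the high pm2.5 group.

4.519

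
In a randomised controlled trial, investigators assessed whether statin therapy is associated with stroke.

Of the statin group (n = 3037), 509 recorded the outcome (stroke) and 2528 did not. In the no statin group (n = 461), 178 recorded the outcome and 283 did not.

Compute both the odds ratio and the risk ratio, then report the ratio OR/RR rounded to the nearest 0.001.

0.737

From the description: a = 509, b = 2528, c = 178, d = 283.
OR = (509·283)/(2528·178) = 144047/449984 = 0.32012
Risk in exposed = 509/3037 = 0.16760; risk in unexposed = 178/461 = 0.38612; RR = 0.43406
OR/RR = 0.32012 / 0.43406 = 0.73749
The outcome is not rare, so the OR lies further from 1 than the RR.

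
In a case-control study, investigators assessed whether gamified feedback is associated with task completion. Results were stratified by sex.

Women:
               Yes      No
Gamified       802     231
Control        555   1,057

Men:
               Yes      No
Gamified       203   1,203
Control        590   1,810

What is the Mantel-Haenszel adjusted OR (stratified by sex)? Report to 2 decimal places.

OR_MH = Σ(aᵢdᵢ/nᵢ) / Σ(bᵢcᵢ/nᵢ), where nᵢ is the stratum total.
Stratum 1 (Women): n = 2645; a·d/n = 802·1057/2645 = 320.4968; b·c/n = 231·555/2645 = 48.4707
Stratum 2 (Men): n = 3806; a·d/n = 203·1810/3806 = 96.5397; b·c/n = 1203·590/3806 = 186.4871
OR_MH = (320.4968 + 96.5397) / (48.4707 + 186.4871) = 417.0365 / 234.9578 = 1.77494

1.77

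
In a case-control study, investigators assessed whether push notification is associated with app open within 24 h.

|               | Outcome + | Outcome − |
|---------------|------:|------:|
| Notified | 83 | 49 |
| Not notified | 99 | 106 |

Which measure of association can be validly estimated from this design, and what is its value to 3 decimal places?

1.814

Cells: a = 83, b = 49, c = 99, d = 106.
This is a case-control study: participants were sampled on outcome status, so risks in the source population cannot be estimated directly — relative risk is not valid here. The odds ratio is the appropriate measure.
OR = (a·d)/(b·c) = (83 × 106) / (49 × 99) = 8798 / 4851 = 1.81365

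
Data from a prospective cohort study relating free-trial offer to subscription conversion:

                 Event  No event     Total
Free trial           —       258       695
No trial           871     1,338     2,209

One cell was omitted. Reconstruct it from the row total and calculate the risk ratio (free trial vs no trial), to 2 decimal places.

The missing cell is in the exposed row: 695 − 258 = 437.
So a = 437, b = 258, c = 871, d = 1338.
RR = [a/(a+b)] / [c/(c+d)] = (437/695) / (871/2209) = 0.62878/0.39430 = 1.59468

1.59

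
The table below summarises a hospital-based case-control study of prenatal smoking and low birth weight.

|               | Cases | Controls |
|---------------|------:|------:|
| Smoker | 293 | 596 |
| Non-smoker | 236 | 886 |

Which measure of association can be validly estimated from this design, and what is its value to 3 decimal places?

1.846

Cells: a = 293, b = 596, c = 236, d = 886.
This is a hospital-based case-control study: participants were sampled on outcome status, so risks in the source population cannot be estimated directly — relative risk is not valid here. The odds ratio is the appropriate measure.
OR = (a·d)/(b·c) = (293 × 886) / (596 × 236) = 259598 / 140656 = 1.84562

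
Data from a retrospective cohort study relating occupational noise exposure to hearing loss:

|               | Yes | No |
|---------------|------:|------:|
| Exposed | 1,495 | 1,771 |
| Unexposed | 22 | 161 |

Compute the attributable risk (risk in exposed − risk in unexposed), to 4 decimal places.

Cells: a = 1495, b = 1771, c = 22, d = 161.
Risk in exposed = 1495/3266 = 0.457746; risk in unexposed = 22/183 = 0.120219.
Risk difference = 0.457746 − 0.120219 = 0.337528

0.3375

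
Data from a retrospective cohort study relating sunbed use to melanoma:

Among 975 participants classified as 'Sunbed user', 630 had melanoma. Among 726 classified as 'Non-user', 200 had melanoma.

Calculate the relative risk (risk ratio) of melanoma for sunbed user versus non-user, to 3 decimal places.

2.346

From the description: a = 630, b = 345, c = 200, d = 526.
Risk in exposed = 630/975 = 0.64615; risk in unexposed = 200/726 = 0.27548.
RR = 0.64615 / 0.27548 = 2.34554
The risk among the exposed is 2.35 times that among the unexposed.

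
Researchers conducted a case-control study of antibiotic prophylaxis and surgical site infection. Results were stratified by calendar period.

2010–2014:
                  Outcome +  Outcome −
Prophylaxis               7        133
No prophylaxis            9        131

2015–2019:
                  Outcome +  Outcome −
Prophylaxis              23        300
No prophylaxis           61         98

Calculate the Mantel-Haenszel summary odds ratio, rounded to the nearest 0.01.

0.19

OR_MH = Σ(aᵢdᵢ/nᵢ) / Σ(bᵢcᵢ/nᵢ), where nᵢ is the stratum total.
Stratum 1 (2010–2014): n = 280; a·d/n = 7·131/280 = 3.2750; b·c/n = 133·9/280 = 4.2750
Stratum 2 (2015–2019): n = 482; a·d/n = 23·98/482 = 4.6763; b·c/n = 300·61/482 = 37.9668
OR_MH = (3.2750 + 4.6763) / (4.2750 + 37.9668) = 7.9513 / 42.2418 = 0.18823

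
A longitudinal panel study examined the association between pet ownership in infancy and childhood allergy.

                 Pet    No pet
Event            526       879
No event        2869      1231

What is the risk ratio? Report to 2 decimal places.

Reading the table with exposure as columns: a = 526 (Pet, case), b = 2869 (Pet, non-case), c = 879 (No pet, case), d = 1231.
Risk in exposed = 526/3395 = 0.15493; risk in unexposed = 879/2110 = 0.41659.
RR = 0.15493 / 0.41659 = 0.37191
The risk is 63% lower among the exposed than among the unexposed.

0.37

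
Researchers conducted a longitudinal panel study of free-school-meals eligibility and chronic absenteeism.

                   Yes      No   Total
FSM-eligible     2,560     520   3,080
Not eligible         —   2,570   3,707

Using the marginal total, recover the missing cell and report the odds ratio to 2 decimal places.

11.13

The missing cell is in the unexposed row: 3707 − 2570 = 1137.
So a = 2560, b = 520, c = 1137, d = 2570.
OR = (a·d)/(b·c) = (2560 × 2570) / (520 × 1137) = 6579200 / 591240 = 11.12780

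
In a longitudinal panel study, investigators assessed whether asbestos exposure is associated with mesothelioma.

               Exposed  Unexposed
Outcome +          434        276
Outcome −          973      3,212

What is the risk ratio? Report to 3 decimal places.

Reading the table with exposure as columns: a = 434 (Exposed, case), b = 973 (Exposed, non-case), c = 276 (Unexposed, case), d = 3212.
Risk in exposed = 434/1407 = 0.30846; risk in unexposed = 276/3488 = 0.07913.
RR = 0.30846 / 0.07913 = 3.89819
The risk among the exposed is 3.90 times that among the unexposed.

3.898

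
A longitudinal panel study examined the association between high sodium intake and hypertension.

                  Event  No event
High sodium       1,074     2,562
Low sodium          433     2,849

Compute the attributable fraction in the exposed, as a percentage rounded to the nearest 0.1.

55.3

Cells: a = 1074, b = 2562, c = 433, d = 2849.
Risk in exposed = 1074/3636 = 0.29538; risk in unexposed = 433/3282 = 0.13193.
RR = 0.29538/0.13193 = 2.23888
AR% = (RR − 1)/RR × 100 = (2.23888 − 1)/2.23888 × 100 = 55.3348%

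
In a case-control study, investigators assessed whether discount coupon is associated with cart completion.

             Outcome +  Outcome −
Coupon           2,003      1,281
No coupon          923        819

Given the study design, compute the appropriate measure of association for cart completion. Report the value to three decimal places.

Cells: a = 2003, b = 1281, c = 923, d = 819.
This is a case-control study: participants were sampled on outcome status, so risks in the source population cannot be estimated directly — relative risk is not valid here. The odds ratio is the appropriate measure.
OR = (a·d)/(b·c) = (2003 × 819) / (1281 × 923) = 1640457 / 1182363 = 1.38744

1.387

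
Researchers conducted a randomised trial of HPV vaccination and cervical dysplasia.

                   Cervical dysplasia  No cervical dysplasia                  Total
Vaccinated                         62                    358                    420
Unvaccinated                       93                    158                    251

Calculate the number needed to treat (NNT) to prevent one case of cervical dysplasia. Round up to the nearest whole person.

Risk in treated group = 62/420 = 0.14762; risk in control = 93/251 = 0.37052.
Absolute risk reduction = 0.37052 − 0.14762 = 0.22290
NNT = 1 / ARR = 1 / 0.22290 = 4.486 → round up → 5

5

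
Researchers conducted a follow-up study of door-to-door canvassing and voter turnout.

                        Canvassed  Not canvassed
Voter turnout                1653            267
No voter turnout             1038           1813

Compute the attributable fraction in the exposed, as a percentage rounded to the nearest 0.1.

Reading the table with exposure as columns: a = 1653 (Canvassed, case), b = 1038 (Canvassed, non-case), c = 267 (Not canvassed, case), d = 1813.
Risk in exposed = 1653/2691 = 0.61427; risk in unexposed = 267/2080 = 0.12837.
RR = 0.61427/0.12837 = 4.78532
AR% = (RR − 1)/RR × 100 = (4.78532 − 1)/4.78532 × 100 = 79.1028%

79.1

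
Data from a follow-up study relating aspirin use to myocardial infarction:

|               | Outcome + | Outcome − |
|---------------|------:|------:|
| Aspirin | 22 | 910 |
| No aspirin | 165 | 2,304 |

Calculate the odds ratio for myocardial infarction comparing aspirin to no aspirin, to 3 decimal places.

0.338

Cells: a = 22, b = 910, c = 165, d = 2304.
OR = (a·d)/(b·c) = (22 × 2304) / (910 × 165) = 50688 / 150150 = 0.33758
Exposure is associated with lower odds of myocardial infarction (OR = 0.34 < 1).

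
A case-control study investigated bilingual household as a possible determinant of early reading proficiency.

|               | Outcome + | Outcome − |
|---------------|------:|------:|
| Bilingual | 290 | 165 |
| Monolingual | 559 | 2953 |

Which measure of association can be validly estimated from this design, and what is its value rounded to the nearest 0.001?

9.285

Cells: a = 290, b = 165, c = 559, d = 2953.
This is a case-control study: participants were sampled on outcome status, so risks in the source population cannot be estimated directly — relative risk is not valid here. The odds ratio is the appropriate measure.
OR = (a·d)/(b·c) = (290 × 2953) / (165 × 559) = 856370 / 92235 = 9.28465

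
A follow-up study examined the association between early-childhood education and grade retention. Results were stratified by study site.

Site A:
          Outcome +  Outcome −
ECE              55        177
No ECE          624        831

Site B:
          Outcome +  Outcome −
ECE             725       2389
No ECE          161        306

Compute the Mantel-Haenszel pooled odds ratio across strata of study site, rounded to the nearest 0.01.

0.52

OR_MH = Σ(aᵢdᵢ/nᵢ) / Σ(bᵢcᵢ/nᵢ), where nᵢ is the stratum total.
Stratum 1 (Site A): n = 1687; a·d/n = 55·831/1687 = 27.0925; b·c/n = 177·624/1687 = 65.4701
Stratum 2 (Site B): n = 3581; a·d/n = 725·306/3581 = 61.9520; b·c/n = 2389·161/3581 = 107.4083
OR_MH = (27.0925 + 61.9520) / (65.4701 + 107.4083) = 89.0444 / 172.8783 = 0.51507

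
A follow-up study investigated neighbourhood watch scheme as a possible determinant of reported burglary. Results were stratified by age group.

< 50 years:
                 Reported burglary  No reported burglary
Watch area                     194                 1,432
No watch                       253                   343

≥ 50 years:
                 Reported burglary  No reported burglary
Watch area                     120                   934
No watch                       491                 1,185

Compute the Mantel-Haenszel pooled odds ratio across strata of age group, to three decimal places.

0.248

OR_MH = Σ(aᵢdᵢ/nᵢ) / Σ(bᵢcᵢ/nᵢ), where nᵢ is the stratum total.
Stratum 1 (< 50 years): n = 2222; a·d/n = 194·343/2222 = 29.9469; b·c/n = 1432·253/2222 = 163.0495
Stratum 2 (≥ 50 years): n = 2730; a·d/n = 120·1185/2730 = 52.0879; b·c/n = 934·491/2730 = 167.9832
OR_MH = (29.9469 + 52.0879) / (163.0495 + 167.9832) = 82.0348 / 331.0327 = 0.24781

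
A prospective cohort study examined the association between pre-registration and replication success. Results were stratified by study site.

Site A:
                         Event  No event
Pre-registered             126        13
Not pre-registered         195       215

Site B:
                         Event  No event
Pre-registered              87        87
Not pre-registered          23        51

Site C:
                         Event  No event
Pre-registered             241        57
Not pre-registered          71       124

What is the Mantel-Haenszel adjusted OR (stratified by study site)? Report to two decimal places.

6.12

OR_MH = Σ(aᵢdᵢ/nᵢ) / Σ(bᵢcᵢ/nᵢ), where nᵢ is the stratum total.
Stratum 1 (Site A): n = 549; a·d/n = 126·215/549 = 49.3443; b·c/n = 13·195/549 = 4.6175
Stratum 2 (Site B): n = 248; a·d/n = 87·51/248 = 17.8911; b·c/n = 87·23/248 = 8.0685
Stratum 3 (Site C): n = 493; a·d/n = 241·124/493 = 60.6166; b·c/n = 57·71/493 = 8.2089
OR_MH = (49.3443 + 17.8911 + 60.6166) / (4.6175 + 8.0685 + 8.2089) = 127.8520 / 20.8950 = 6.11880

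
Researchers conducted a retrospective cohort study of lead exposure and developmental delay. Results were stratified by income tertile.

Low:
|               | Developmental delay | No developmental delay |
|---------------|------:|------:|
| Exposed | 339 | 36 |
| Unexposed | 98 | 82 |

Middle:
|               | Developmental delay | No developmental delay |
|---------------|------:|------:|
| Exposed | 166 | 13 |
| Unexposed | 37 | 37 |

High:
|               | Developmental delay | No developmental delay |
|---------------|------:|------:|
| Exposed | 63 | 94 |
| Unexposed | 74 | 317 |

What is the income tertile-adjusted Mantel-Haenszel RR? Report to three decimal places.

RR_MH = Σ(aᵢ·n₀ᵢ/nᵢ) / Σ(cᵢ·n₁ᵢ/nᵢ), with n₁ᵢ = aᵢ+bᵢ (exposed), n₀ᵢ = cᵢ+dᵢ (unexposed), nᵢ = n₁ᵢ+n₀ᵢ.
Stratum 1 (Low): n₁ = 375, n₀ = 180, n = 555; a·n₀/n = 339·180/555 = 109.9459; c·n₁/n = 98·375/555 = 66.2162
Stratum 2 (Middle): n₁ = 179, n₀ = 74, n = 253; a·n₀/n = 166·74/253 = 48.5534; c·n₁/n = 37·179/253 = 26.1779
Stratum 3 (High): n₁ = 157, n₀ = 391, n = 548; a·n₀/n = 63·391/548 = 44.9507; c·n₁/n = 74·157/548 = 21.2007
RR_MH = (109.9459 + 48.5534 + 44.9507) / (66.2162 + 26.1779 + 21.2007) = 203.4500 / 113.5948 = 1.79102

1.791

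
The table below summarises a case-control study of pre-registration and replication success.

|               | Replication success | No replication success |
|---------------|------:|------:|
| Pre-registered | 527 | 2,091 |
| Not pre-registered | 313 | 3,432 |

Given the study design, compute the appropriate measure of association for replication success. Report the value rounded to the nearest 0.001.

2.764

Cells: a = 527, b = 2091, c = 313, d = 3432.
This is a case-control study: participants were sampled on outcome status, so risks in the source population cannot be estimated directly — relative risk is not valid here. The odds ratio is the appropriate measure.
OR = (a·d)/(b·c) = (527 × 3432) / (2091 × 313) = 1808664 / 654483 = 2.76350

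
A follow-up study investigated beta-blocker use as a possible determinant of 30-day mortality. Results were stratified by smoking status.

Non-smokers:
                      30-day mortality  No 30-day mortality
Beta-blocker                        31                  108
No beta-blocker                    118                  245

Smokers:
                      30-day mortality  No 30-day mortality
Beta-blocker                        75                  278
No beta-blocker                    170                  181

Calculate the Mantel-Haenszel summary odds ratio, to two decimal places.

OR_MH = Σ(aᵢdᵢ/nᵢ) / Σ(bᵢcᵢ/nᵢ), where nᵢ is the stratum total.
Stratum 1 (Non-smokers): n = 502; a·d/n = 31·245/502 = 15.1295; b·c/n = 108·118/502 = 25.3865
Stratum 2 (Smokers): n = 704; a·d/n = 75·181/704 = 19.2827; b·c/n = 278·170/704 = 67.1307
OR_MH = (15.1295 + 19.2827) / (25.3865 + 67.1307) = 34.4122 / 92.5171 = 0.37195

0.37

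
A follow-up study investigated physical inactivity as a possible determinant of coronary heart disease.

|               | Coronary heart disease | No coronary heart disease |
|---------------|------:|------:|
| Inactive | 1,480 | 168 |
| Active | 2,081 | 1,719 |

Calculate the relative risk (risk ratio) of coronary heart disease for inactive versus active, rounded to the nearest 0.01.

1.64

Cells: a = 1480, b = 168, c = 2081, d = 1719.
Risk in exposed = 1480/1648 = 0.89806; risk in unexposed = 2081/3800 = 0.54763.
RR = 0.89806 / 0.54763 = 1.63989
The risk among the exposed is 1.64 times that among the unexposed.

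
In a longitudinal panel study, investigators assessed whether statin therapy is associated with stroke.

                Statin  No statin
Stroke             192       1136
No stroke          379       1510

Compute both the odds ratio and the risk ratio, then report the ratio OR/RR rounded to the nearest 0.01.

Reading the table with exposure as columns: a = 192 (Statin, case), b = 379 (Statin, non-case), c = 1136 (No statin, case), d = 1510.
OR = (192·1510)/(379·1136) = 289920/430544 = 0.67338
Risk in exposed = 192/571 = 0.33625; risk in unexposed = 1136/2646 = 0.42933; RR = 0.78321
OR/RR = 0.67338 / 0.78321 = 0.85977
The outcome is not rare, so the OR lies further from 1 than the RR.

0.86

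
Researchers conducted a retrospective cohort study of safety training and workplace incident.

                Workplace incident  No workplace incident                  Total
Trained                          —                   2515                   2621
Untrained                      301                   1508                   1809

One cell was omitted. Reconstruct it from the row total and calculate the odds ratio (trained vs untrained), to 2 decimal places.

The missing cell is in the exposed row: 2621 − 2515 = 106.
So a = 106, b = 2515, c = 301, d = 1508.
OR = (a·d)/(b·c) = (106 × 1508) / (2515 × 301) = 159848 / 757015 = 0.21116

0.21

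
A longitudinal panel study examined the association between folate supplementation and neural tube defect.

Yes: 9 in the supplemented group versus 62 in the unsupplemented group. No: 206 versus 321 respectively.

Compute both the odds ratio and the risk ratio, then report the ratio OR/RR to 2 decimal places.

From the description: a = 9, b = 206, c = 62, d = 321.
OR = (9·321)/(206·62) = 2889/12772 = 0.22620
Risk in exposed = 9/215 = 0.04186; risk in unexposed = 62/383 = 0.16188; RR = 0.25859
OR/RR = 0.22620 / 0.25859 = 0.87474
The outcome is not rare, so the OR lies further from 1 than the RR.

0.87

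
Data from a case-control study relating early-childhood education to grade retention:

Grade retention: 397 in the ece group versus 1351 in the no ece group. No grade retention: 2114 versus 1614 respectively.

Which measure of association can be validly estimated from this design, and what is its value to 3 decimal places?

0.224

From the description: a = 397, b = 2114, c = 1351, d = 1614.
This is a case-control study: participants were sampled on outcome status, so risks in the source population cannot be estimated directly — relative risk is not valid here. The odds ratio is the appropriate measure.
OR = (a·d)/(b·c) = (397 × 1614) / (2114 × 1351) = 640758 / 2856014 = 0.22435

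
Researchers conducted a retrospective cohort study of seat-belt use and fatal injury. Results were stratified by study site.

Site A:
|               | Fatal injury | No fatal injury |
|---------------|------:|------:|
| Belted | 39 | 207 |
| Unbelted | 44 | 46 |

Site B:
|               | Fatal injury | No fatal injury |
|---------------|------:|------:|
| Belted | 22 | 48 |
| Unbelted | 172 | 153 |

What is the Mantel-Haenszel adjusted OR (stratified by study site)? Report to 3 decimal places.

0.289

OR_MH = Σ(aᵢdᵢ/nᵢ) / Σ(bᵢcᵢ/nᵢ), where nᵢ is the stratum total.
Stratum 1 (Site A): n = 336; a·d/n = 39·46/336 = 5.3393; b·c/n = 207·44/336 = 27.1071
Stratum 2 (Site B): n = 395; a·d/n = 22·153/395 = 8.5215; b·c/n = 48·172/395 = 20.9013
OR_MH = (5.3393 + 8.5215) / (27.1071 + 20.9013) = 13.8608 / 48.0084 = 0.28872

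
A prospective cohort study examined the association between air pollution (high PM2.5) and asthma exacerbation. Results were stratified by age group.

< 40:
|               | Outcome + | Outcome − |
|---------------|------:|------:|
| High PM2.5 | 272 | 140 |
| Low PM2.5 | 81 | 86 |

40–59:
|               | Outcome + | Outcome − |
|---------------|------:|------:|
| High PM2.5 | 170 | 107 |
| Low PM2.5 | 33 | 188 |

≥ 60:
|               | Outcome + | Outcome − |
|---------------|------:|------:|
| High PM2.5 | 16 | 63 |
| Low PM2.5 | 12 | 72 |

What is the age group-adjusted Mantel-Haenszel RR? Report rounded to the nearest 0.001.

RR_MH = Σ(aᵢ·n₀ᵢ/nᵢ) / Σ(cᵢ·n₁ᵢ/nᵢ), with n₁ᵢ = aᵢ+bᵢ (exposed), n₀ᵢ = cᵢ+dᵢ (unexposed), nᵢ = n₁ᵢ+n₀ᵢ.
Stratum 1 (< 40): n₁ = 412, n₀ = 167, n = 579; a·n₀/n = 272·167/579 = 78.4525; c·n₁/n = 81·412/579 = 57.6373
Stratum 2 (40–59): n₁ = 277, n₀ = 221, n = 498; a·n₀/n = 170·221/498 = 75.4418; c·n₁/n = 33·277/498 = 18.3554
Stratum 3 (≥ 60): n₁ = 79, n₀ = 84, n = 163; a·n₀/n = 16·84/163 = 8.2454; c·n₁/n = 12·79/163 = 5.8160
RR_MH = (78.4525 + 75.4418 + 8.2454) / (57.6373 + 18.3554 + 5.8160) = 162.1397 / 81.8087 = 1.98194

1.982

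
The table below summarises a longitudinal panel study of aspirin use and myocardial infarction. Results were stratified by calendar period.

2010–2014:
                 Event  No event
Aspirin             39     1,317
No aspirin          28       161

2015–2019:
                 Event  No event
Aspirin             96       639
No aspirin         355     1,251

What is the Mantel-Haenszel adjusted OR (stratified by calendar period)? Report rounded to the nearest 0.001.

0.458

OR_MH = Σ(aᵢdᵢ/nᵢ) / Σ(bᵢcᵢ/nᵢ), where nᵢ is the stratum total.
Stratum 1 (2010–2014): n = 1545; a·d/n = 39·161/1545 = 4.0641; b·c/n = 1317·28/1545 = 23.8680
Stratum 2 (2015–2019): n = 2341; a·d/n = 96·1251/2341 = 51.3012; b·c/n = 639·355/2341 = 96.9009
OR_MH = (4.0641 + 51.3012) / (23.8680 + 96.9009) = 55.3652 / 120.7689 = 0.45844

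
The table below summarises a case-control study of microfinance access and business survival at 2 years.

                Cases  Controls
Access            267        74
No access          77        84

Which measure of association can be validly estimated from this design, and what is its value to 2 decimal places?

3.94

Cells: a = 267, b = 74, c = 77, d = 84.
This is a case-control study: participants were sampled on outcome status, so risks in the source population cannot be estimated directly — relative risk is not valid here. The odds ratio is the appropriate measure.
OR = (a·d)/(b·c) = (267 × 84) / (74 × 77) = 22428 / 5698 = 3.93612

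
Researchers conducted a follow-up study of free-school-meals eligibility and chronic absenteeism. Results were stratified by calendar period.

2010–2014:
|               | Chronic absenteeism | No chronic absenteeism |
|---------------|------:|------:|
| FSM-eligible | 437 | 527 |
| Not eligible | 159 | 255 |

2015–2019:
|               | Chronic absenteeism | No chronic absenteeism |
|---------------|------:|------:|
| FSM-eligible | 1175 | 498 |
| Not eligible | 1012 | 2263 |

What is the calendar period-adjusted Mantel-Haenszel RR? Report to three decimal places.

RR_MH = Σ(aᵢ·n₀ᵢ/nᵢ) / Σ(cᵢ·n₁ᵢ/nᵢ), with n₁ᵢ = aᵢ+bᵢ (exposed), n₀ᵢ = cᵢ+dᵢ (unexposed), nᵢ = n₁ᵢ+n₀ᵢ.
Stratum 1 (2010–2014): n₁ = 964, n₀ = 414, n = 1378; a·n₀/n = 437·414/1378 = 131.2903; c·n₁/n = 159·964/1378 = 111.2308
Stratum 2 (2015–2019): n₁ = 1673, n₀ = 3275, n = 4948; a·n₀/n = 1175·3275/4948 = 777.7132; c·n₁/n = 1012·1673/4948 = 342.1738
RR_MH = (131.2903 + 777.7132) / (111.2308 + 342.1738) = 909.0035 / 453.4046 = 2.00484

2.005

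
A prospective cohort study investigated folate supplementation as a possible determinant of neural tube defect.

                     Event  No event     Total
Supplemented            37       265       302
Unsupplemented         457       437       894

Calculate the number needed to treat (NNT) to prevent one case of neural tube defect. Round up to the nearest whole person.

Risk in treated group = 37/302 = 0.12252; risk in control = 457/894 = 0.51119.
Absolute risk reduction = 0.51119 − 0.12252 = 0.38867
NNT = 1 / ARR = 1 / 0.38867 = 2.573 → round up → 3

3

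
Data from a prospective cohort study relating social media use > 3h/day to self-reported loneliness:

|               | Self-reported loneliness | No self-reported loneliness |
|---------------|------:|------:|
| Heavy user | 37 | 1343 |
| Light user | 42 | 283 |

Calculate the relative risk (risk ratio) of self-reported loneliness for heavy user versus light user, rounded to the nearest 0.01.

0.21

Cells: a = 37, b = 1343, c = 42, d = 283.
Risk in exposed = 37/1380 = 0.02681; risk in unexposed = 42/325 = 0.12923.
RR = 0.02681 / 0.12923 = 0.20747
The risk is 79% lower among the exposed than among the unexposed.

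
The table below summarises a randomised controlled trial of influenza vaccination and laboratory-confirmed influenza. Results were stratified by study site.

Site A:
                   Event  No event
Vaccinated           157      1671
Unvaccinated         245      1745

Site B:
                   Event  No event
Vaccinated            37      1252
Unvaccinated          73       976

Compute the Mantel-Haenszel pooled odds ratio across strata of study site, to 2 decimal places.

OR_MH = Σ(aᵢdᵢ/nᵢ) / Σ(bᵢcᵢ/nᵢ), where nᵢ is the stratum total.
Stratum 1 (Site A): n = 3818; a·d/n = 157·1745/3818 = 71.7562; b·c/n = 1671·245/3818 = 107.2276
Stratum 2 (Site B): n = 2338; a·d/n = 37·976/2338 = 15.4457; b·c/n = 1252·73/2338 = 39.0915
OR_MH = (71.7562 + 15.4457) / (107.2276 + 39.0915) = 87.2018 / 146.3191 = 0.59597

0.60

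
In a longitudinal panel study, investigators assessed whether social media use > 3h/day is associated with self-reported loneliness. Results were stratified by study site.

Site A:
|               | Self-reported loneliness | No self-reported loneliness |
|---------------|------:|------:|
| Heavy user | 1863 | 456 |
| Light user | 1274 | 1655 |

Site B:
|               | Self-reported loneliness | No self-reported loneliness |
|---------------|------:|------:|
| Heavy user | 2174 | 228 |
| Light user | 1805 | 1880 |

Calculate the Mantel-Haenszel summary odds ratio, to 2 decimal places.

OR_MH = Σ(aᵢdᵢ/nᵢ) / Σ(bᵢcᵢ/nᵢ), where nᵢ is the stratum total.
Stratum 1 (Site A): n = 5248; a·d/n = 1863·1655/5248 = 587.5124; b·c/n = 456·1274/5248 = 110.6982
Stratum 2 (Site B): n = 6087; a·d/n = 2174·1880/6087 = 671.4506; b·c/n = 228·1805/6087 = 67.6097
OR_MH = (587.5124 + 671.4506) / (110.6982 + 67.6097) = 1258.9630 / 178.3078 = 7.06062

7.06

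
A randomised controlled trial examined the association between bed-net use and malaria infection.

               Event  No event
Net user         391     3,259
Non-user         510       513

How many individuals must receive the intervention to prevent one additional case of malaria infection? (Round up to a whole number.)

3

Risk in treated group = 391/3650 = 0.10712; risk in control = 510/1023 = 0.49853.
Absolute risk reduction = 0.49853 − 0.10712 = 0.39141
NNT = 1 / ARR = 1 / 0.39141 = 2.555 → round up → 3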